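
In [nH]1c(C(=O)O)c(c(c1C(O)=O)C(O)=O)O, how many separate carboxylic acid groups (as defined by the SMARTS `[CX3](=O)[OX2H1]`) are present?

[CX3](=O)[OX2H1] is the SMARTS for a carboxylic acid: an sp2 carbon double-bonded to O and single-bonded to an -OH oxygen.
The molecule carries 3 separate instances of a carboxylic acid group (-C(=O)OH) meeting every constraint; each maps to a distinct set of atoms, giving 3 matches.

3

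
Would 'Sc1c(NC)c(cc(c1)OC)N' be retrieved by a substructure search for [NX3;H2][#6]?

Yes

The pattern [NX3;H2][#6] describes a trivalent nitrogen with two H attached to carbon — a primary amine.
The molecule carries a primary amino group (-NH2), whose atoms satisfy every constraint of the query, so the pattern matches.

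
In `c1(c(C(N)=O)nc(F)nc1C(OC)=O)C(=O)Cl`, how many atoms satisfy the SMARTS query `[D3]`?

7

Check the 17 heavy atoms by environment: 2× n (aromatic, D2) → no; 4× c (aromatic, D3) → match; 3× C (D3) → match; 3× O (D1) → no; 1× N (D1) → no; 1× F (D1) → no; 1× O (D2) → no; 1× C (D1) → no; 1× Cl (D1) → no.
Summing the matching environments: 4 + 3 = 7 matching atoms.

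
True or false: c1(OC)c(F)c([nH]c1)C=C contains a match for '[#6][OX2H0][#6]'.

The pattern [#6][OX2H0][#6] describes an aliphatic oxygen bridging two carbons with no H on the oxygen — an ether.
The molecule carries a methoxy ether (-OCH3), whose atoms satisfy every constraint of the query, so the pattern matches.

True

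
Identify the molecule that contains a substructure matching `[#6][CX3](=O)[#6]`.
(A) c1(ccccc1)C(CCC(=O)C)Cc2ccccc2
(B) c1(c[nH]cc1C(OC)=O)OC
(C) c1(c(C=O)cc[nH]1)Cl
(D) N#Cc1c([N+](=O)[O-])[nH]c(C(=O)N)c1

A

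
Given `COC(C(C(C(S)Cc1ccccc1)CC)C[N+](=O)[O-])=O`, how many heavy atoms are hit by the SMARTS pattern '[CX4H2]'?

The query [CX4H2] means: sp3 carbon (X4) with exactly two hydrogens.
Check the 21 heavy atoms by environment: 3× C (H2, X4) → match; 3× C (H1, X4) → no; 1× c (aromatic, H0, X3) → no; 5× c (aromatic, H1, X3) → no; 1× N (charge +1, H0, X3) → no; 1× O (charge -1, H0, X1) → no; 2× O (H0, X1) → no; 1× S (H1, X2) → no; 2× C (H3, X4) → no; 1× C (H0, X3) → no; 1× O (H0, X2) → no.
That gives 3 matching atoms.

3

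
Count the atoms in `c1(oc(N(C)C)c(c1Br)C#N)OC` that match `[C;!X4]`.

1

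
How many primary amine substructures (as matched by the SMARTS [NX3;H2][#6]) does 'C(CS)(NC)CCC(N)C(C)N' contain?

2

[NX3;H2][#6] is the SMARTS for a primary amine: a trivalent nitrogen with two H attached to carbon.
The molecule carries 2 separate instances of a primary amino group (-NH2) meeting every constraint; each maps to a distinct set of atoms, giving 2 matches.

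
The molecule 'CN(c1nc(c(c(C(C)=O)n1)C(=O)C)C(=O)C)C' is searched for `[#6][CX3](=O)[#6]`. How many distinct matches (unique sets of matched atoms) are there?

[#6][CX3](=O)[#6] is the SMARTS for a ketone: a carbonyl carbon (no H) flanked by two carbons.
The molecule carries 3 separate instances of an acetyl/ketone group (-C(=O)CH3) meeting every constraint; each maps to a distinct set of atoms, giving 3 matches.

3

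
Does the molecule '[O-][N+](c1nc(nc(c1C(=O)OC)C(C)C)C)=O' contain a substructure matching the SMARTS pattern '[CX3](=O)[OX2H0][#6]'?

Yes

The pattern [CX3](=O)[OX2H0][#6] describes a carbonyl carbon bonded to an oxygen that is itself bonded to carbon (no H on that O) — an ester.
The molecule carries a methyl-ester group (-C(=O)OCH3), whose atoms satisfy every constraint of the query, so the pattern matches.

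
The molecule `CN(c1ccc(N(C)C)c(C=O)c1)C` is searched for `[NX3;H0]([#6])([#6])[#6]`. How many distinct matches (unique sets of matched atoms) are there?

[NX3;H0]([#6])([#6])[#6] is the SMARTS for a tertiary amine: a trivalent nitrogen with no H, bonded to three carbons.
The molecule carries 2 separate instances of a dimethylamino group (-N(CH3)2) meeting every constraint; each maps to a distinct set of atoms, giving 2 matches.

2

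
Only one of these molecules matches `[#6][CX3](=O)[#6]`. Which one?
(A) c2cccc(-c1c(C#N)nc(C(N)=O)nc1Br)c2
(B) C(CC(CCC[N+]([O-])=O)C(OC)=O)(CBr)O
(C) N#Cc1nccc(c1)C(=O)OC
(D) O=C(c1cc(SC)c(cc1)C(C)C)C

D

[#6][CX3](=O)[#6] describes a carbonyl carbon (no H) flanked by two carbons (a ketone).
(A) has a primary amide (-C(=O)NH2) but one neighbour of the carbonyl carbon is N, not C.
(B) has a methyl-ester group (-C(=O)OCH3) but one neighbour of the carbonyl carbon is O, not C.
(C) has a methyl-ester group (-C(=O)OCH3) but one neighbour of the carbonyl carbon is O, not C.
(D) contains an acetyl/ketone group (-C(=O)CH3), which satisfies every atom and bond constraint.
So the answer is (D).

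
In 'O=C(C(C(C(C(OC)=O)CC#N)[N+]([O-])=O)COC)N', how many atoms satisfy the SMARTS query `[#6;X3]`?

2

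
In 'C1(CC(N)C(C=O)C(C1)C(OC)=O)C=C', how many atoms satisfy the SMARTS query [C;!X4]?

4

Check the 15 heavy atoms by environment: 7× C (X4) → no; 1× N (X3) → no; 4× C (X3) → match; 2× O (X1) → no; 1× O (X2) → no.
That gives 4 matching atoms.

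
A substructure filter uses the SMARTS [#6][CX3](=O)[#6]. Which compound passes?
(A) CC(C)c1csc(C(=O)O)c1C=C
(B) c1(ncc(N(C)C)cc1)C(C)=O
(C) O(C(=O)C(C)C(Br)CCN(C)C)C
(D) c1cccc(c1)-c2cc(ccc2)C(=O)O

B

[#6][CX3](=O)[#6] describes a carbonyl carbon (no H) flanked by two carbons (a ketone).
(A) has a carboxylic acid group (-C(=O)OH) but one neighbour of the carbonyl carbon is O, not C.
(B) contains an acetyl/ketone group (-C(=O)CH3), which satisfies every atom and bond constraint.
(C) has a methyl-ester group (-C(=O)OCH3) but one neighbour of the carbonyl carbon is O, not C.
(D) has a carboxylic acid group (-C(=O)OH) but one neighbour of the carbonyl carbon is O, not C.
So the answer is (B).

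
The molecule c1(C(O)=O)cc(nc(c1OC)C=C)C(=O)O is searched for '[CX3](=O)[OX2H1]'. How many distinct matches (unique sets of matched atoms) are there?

2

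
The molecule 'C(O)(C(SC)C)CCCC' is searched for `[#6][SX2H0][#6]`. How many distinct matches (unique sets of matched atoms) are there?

1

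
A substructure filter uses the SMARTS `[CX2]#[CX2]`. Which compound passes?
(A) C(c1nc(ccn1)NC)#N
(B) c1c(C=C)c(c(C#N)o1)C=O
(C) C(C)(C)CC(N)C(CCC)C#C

C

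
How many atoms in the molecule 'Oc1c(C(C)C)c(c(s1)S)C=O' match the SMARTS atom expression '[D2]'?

The query [D2] means: atom with exactly two heavy-atom neighbours.
Check the 12 heavy atoms by environment: 1× s (aromatic, D2) → match; 4× c (aromatic, D3) → no; 2× O (D1) → no; 1× C (D2) → match; 1× C (D3) → no; 2× C (D1) → no; 1× S (D1) → no.
Summing the matching environments: 1 + 1 = 2 matching atoms.

2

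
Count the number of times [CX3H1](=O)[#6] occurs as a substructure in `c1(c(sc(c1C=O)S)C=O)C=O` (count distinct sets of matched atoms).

3

[CX3H1](=O)[#6] is the SMARTS for an aldehyde: an sp2 carbon with one H, double-bonded to O and single-bonded to carbon.
The molecule carries 3 separate instances of an aldehyde (-CHO) meeting every constraint; each maps to a distinct set of atoms, giving 3 matches.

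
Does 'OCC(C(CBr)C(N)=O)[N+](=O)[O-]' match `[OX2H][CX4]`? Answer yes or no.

Yes

The pattern [OX2H][CX4] describes a hydroxyl oxygen bound to an sp3 (X4) carbon — an aliphatic alcohol.
The molecule carries a hydroxyl group (-OH), whose atoms satisfy every constraint of the query, so the pattern matches.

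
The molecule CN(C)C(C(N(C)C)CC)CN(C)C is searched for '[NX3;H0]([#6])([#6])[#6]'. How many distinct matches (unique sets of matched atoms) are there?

3

[NX3;H0]([#6])([#6])[#6] is the SMARTS for a tertiary amine: a trivalent nitrogen with no H, bonded to three carbons.
The molecule carries 3 separate instances of a dimethylamino group (-N(CH3)2) meeting every constraint; each maps to a distinct set of atoms, giving 3 matches.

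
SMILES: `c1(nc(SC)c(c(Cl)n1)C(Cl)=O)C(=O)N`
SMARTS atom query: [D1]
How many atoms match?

6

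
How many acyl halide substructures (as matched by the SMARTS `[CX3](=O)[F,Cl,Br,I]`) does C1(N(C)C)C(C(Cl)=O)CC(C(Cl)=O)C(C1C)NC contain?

2

[CX3](=O)[F,Cl,Br,I] is the SMARTS for an acyl halide: a carbonyl carbon bonded to a halogen.
The molecule carries 2 separate instances of an acyl chloride (-C(=O)Cl) meeting every constraint; each maps to a distinct set of atoms, giving 2 matches.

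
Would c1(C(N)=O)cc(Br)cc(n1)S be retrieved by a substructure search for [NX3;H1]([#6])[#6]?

No

The pattern [NX3;H1]([#6])[#6] describes a trivalent nitrogen with one H, bonded to two carbons — a secondary amine.
The closest candidate here is a primary amide (-C(=O)NH2), but the -C(=O)NH2 nitrogen has H2, not H1. No other fragment satisfies the full query, so there is no match.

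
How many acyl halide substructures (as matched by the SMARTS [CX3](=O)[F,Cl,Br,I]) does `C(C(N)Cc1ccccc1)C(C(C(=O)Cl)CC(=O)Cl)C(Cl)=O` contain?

3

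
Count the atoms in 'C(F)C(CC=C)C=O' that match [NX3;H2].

Check the 8 heavy atoms by environment: 2× C (H2, X4) → no; 1× C (H1, X4) → no; 2× C (H1, X3) → no; 1× C (H2, X3) → no; 1× O (H0, X1) → no; 1× F (H0, X1) → no.
No environment satisfies the query, so 0 matching atoms.

0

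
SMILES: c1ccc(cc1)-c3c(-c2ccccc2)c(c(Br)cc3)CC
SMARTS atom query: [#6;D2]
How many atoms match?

The query [#6;D2] means: any carbon bonded to exactly two heavy atoms.
Check the 21 heavy atoms by environment: 6× c (aromatic, D3) → no; 12× c (aromatic, D2) → match; 1× Br (D1) → no; 1× C (D2) → match; 1× C (D1) → no.
Summing the matching environments: 12 + 1 = 13 matching atoms.

13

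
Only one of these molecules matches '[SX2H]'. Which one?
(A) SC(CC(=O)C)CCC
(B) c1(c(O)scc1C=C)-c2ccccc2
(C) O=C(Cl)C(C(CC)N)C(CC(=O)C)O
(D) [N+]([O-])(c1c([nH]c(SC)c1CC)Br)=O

[SX2H] describes an aliphatic sulfur with two connections, one being H (a thiol).
(A) contains a thiol (-SH), which satisfies every atom and bond constraint.
(B) has a hydroxyl group (-OH) but it is an -OH, not an -SH.
(C) has a hydroxyl group (-OH) but it is an -OH, not an -SH.
(D) has a methylthio ether (-SCH3) but the sulfur has H0 (bonded to two carbons), not H1.
So the answer is (A).

A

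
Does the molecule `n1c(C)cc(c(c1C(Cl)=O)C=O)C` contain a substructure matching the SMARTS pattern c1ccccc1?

No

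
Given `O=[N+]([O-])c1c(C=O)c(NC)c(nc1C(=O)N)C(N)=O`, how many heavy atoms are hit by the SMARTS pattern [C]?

4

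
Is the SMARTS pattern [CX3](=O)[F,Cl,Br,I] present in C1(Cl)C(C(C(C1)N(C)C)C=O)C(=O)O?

No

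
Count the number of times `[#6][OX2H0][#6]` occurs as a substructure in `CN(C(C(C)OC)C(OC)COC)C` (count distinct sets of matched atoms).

[#6][OX2H0][#6] is the SMARTS for an ether: an aliphatic oxygen bridging two carbons with no H on the oxygen.
The molecule carries 3 separate instances of a methoxy ether (-OCH3) meeting every constraint; each maps to a distinct set of atoms, giving 3 matches.

3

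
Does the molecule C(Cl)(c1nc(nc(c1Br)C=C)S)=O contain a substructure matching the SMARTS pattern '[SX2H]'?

Yes

The pattern [SX2H] describes an aliphatic sulfur with two connections, one being H — a thiol.
The molecule carries a thiol (-SH), whose atoms satisfy every constraint of the query, so the pattern matches.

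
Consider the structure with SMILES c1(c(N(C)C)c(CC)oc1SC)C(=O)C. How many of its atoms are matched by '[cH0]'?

The query [cH0] means: aromatic carbon with no attached hydrogen (substituted or ring-fusion).
Check the 15 heavy atoms by environment: 1× o (aromatic, H0) → no; 4× c (aromatic, H0) → match; 1× C (H0) → no; 1× O (H0) → no; 5× C (H3) → no; 1× C (H2) → no; 1× N (H0) → no; 1× S (H0) → no.
That gives 4 matching atoms.

4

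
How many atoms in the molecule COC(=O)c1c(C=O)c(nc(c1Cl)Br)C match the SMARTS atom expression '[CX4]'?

2

The query [CX4] means: C with X4: aliphatic carbon with exactly 4 total connections (bonds + H).
Check the 15 heavy atoms by environment: 1× n (aromatic, X2) → no; 5× c (aromatic, X3) → no; 1× Cl (X1) → no; 2× C (X3) → no; 2× O (X1) → no; 1× Br (X1) → no; 1× O (X2) → no; 2× C (X4) → match.
That gives 2 matching atoms.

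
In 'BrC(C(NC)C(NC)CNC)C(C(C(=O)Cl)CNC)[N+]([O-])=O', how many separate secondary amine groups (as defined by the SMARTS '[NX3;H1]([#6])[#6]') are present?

[NX3;H1]([#6])[#6] is the SMARTS for a secondary amine: a trivalent nitrogen with one H, bonded to two carbons.
The molecule carries 4 separate instances of an N-methylamino group (-NHCH3) meeting every constraint; each maps to a distinct set of atoms, giving 4 matches.

4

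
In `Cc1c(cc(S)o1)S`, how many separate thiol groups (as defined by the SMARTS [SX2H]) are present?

2

[SX2H] is the SMARTS for a thiol: an aliphatic sulfur with two connections, one being H.
The molecule carries 2 separate instances of a thiol (-SH) meeting every constraint; each maps to a distinct set of atoms, giving 2 matches.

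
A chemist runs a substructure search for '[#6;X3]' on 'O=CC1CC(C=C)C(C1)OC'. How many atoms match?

3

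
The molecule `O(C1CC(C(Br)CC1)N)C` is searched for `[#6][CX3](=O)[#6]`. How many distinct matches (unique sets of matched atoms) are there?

0

[#6][CX3](=O)[#6] is the SMARTS for a ketone: a carbonyl carbon (no H) flanked by two carbons.
No fragment in the molecule satisfies every constraint, giving 0 matches.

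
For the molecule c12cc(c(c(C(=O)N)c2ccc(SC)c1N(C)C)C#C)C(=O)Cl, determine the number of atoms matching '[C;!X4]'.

The query [C;!X4] means: aliphatic carbon that does not have four total connections.
Check the 23 heavy atoms by environment: 10× c (aromatic, X3) → no; 2× C (X2) → match; 2× N (X3) → no; 3× C (X4) → no; 2× C (X3) → match; 2× O (X1) → no; 1× Cl (X1) → no; 1× S (X2) → no.
Summing the matching environments: 2 + 2 = 4 matching atoms.

4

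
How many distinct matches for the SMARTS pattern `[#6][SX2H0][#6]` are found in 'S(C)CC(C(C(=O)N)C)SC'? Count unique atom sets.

2

[#6][SX2H0][#6] is the SMARTS for a thioether: an aliphatic sulfur bridging two carbons with no H on the sulfur.
The molecule carries 2 separate instances of a methylthio ether (-SCH3) meeting every constraint; each maps to a distinct set of atoms, giving 2 matches.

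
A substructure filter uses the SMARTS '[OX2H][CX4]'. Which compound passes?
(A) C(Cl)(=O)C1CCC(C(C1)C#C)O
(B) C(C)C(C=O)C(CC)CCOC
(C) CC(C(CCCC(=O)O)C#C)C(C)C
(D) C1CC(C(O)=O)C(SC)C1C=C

[OX2H][CX4] describes a hydroxyl oxygen bound to an sp3 (X4) carbon (an aliphatic alcohol).
(A) contains a hydroxyl group (-OH), which satisfies every atom and bond constraint.
(B) has a methoxy ether (-OCH3) but the oxygen has H0 (ether), not H1.
(C) has a carboxylic acid group (-C(=O)OH) but the -OH is on a CX3 carbonyl carbon, not a CX4 carbon.
(D) has a carboxylic acid group (-C(=O)OH) but the -OH is on a CX3 carbonyl carbon, not a CX4 carbon.
So the answer is (A).

A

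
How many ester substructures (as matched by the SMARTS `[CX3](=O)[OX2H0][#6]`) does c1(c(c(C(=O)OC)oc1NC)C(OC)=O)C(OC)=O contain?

3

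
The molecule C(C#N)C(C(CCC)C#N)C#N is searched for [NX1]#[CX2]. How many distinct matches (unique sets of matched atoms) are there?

[NX1]#[CX2] is the SMARTS for a nitrile: a nitrogen triple-bonded to a two-connected carbon.
The molecule carries 3 separate instances of a nitrile (-C#N) meeting every constraint; each maps to a distinct set of atoms, giving 3 matches.

3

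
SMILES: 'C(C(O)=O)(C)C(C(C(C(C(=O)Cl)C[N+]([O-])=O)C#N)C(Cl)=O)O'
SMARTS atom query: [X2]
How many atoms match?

3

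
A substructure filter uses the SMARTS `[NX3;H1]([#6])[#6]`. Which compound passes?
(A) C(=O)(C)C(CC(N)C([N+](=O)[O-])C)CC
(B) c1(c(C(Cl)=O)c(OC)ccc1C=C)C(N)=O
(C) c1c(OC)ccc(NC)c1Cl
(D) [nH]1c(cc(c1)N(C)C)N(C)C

[NX3;H1]([#6])[#6] describes a trivalent nitrogen with one H, bonded to two carbons (a secondary amine).
(A) has a primary amino group (-NH2) but the nitrogen has H2 and only one carbon neighbour.
(B) has a primary amide (-C(=O)NH2) but the -C(=O)NH2 nitrogen has H2, not H1.
(C) contains an N-methylamino group (-NHCH3), which satisfies every atom and bond constraint.
(D) has a dimethylamino group (-N(CH3)2) but the nitrogen has H0, not H1.
So the answer is (C).

C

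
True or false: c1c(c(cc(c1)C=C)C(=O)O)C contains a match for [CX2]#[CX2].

The pattern [CX2]#[CX2] describes a carbon-carbon triple bond — an alkyne.
The closest candidate here is a vinyl group (-CH=CH2), but the C=C is a double bond; both carbons are CX3, not CX2. No other fragment satisfies the full query, so there is no match.

False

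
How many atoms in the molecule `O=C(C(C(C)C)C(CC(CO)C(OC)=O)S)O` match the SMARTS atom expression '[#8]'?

5

The query [#8] means: #8 matches any oxygen atom.
Check the 17 heavy atoms by environment: 11× C → no; 5× O → match; 1× S → no.
That gives 5 matching atoms.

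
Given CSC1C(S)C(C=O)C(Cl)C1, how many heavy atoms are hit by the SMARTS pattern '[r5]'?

5

The query [r5] means: r5 matches atoms in a five-membered ring.
Check the 11 heavy atoms by environment: 5× C (in 5-ring) → match; 2× S (acyclic) → no; 1× Cl (acyclic) → no; 2× C (acyclic) → no; 1× O (acyclic) → no.
That gives 5 matching atoms.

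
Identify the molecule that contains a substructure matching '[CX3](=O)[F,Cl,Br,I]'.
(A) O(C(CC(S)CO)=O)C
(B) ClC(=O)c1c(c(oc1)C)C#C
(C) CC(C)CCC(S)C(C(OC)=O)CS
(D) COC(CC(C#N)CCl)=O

B

[CX3](=O)[F,Cl,Br,I] describes a carbonyl carbon bonded to a halogen (an acyl halide).
(A) has a methyl-ester group (-C(=O)OCH3) but the carbonyl is bonded to -O-C, not to a halogen.
(B) contains an acyl chloride (-C(=O)Cl), which satisfies every atom and bond constraint.
(C) has a methyl-ester group (-C(=O)OCH3) but the carbonyl is bonded to -O-C, not to a halogen.
(D) has a methyl-ester group (-C(=O)OCH3) but the carbonyl is bonded to -O-C, not to a halogen.
So the answer is (B).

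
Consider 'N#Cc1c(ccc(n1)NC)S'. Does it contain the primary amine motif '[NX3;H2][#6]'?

The pattern [NX3;H2][#6] describes a trivalent nitrogen with two H attached to carbon — a primary amine.
The closest candidate here is a nitrile (-C#N), but the nitrogen is NX1 (triple-bonded), not NX3 with two H. No other fragment satisfies the full query, so there is no match.

No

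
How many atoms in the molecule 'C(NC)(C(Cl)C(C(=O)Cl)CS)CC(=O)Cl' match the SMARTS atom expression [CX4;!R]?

6

The query [CX4;!R] means: aliphatic carbon with four total connections, not in a ring.
Check the 15 heavy atoms by environment: 6× C (X4, acyclic) → match; 1× S (X2, acyclic) → no; 2× C (X3, acyclic) → no; 2× O (X1, acyclic) → no; 3× Cl (X1, acyclic) → no; 1× N (X3, acyclic) → no.
That gives 6 matching atoms.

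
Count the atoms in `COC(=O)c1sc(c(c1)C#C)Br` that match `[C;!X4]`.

3

The query [C;!X4] means: aliphatic carbon that does not have four total connections.
Check the 12 heavy atoms by environment: 1× s (aromatic, X2) → no; 4× c (aromatic, X3) → no; 2× C (X2) → match; 1× Br (X1) → no; 1× C (X3) → match; 1× O (X1) → no; 1× O (X2) → no; 1× C (X4) → no.
Summing the matching environments: 2 + 1 = 3 matching atoms.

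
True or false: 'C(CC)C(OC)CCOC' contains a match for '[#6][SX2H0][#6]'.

The pattern [#6][SX2H0][#6] describes an aliphatic sulfur bridging two carbons with no H on the sulfur — a thioether.
The closest candidate here is a methoxy ether (-OCH3), but the bridging atom is O, not S. No other fragment satisfies the full query, so there is no match.

False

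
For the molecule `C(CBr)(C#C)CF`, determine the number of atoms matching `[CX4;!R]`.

3

The query [CX4;!R] means: aliphatic carbon with four total connections, not in a ring.
Check the 7 heavy atoms by environment: 3× C (X4, acyclic) → match; 1× Br (X1, acyclic) → no; 1× F (X1, acyclic) → no; 2× C (X2, acyclic) → no.
That gives 3 matching atoms.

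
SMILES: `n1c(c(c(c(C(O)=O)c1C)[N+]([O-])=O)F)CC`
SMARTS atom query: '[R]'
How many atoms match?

The query [R] means: R matches any atom that is part of a ring.
Check the 16 heavy atoms by environment: 1× n (aromatic, in 6-ring) → match; 5× c (aromatic, in 6-ring) → match; 4× C (acyclic) → no; 1× N (charge +1, acyclic) → no; 1× O (charge -1, acyclic) → no; 3× O (acyclic) → no; 1× F (acyclic) → no.
Summing the matching environments: 1 + 5 = 6 matching atoms.

6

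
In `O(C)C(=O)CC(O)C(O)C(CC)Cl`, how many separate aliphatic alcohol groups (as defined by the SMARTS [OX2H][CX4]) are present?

[OX2H][CX4] is the SMARTS for an aliphatic alcohol: a hydroxyl oxygen bound to an sp3 (X4) carbon.
The molecule carries 2 separate instances of a hydroxyl group (-OH) meeting every constraint; each maps to a distinct set of atoms, giving 2 matches.

2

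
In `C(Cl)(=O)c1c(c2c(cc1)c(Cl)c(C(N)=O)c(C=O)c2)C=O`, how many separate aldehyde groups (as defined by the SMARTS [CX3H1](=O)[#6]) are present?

[CX3H1](=O)[#6] is the SMARTS for an aldehyde: an sp2 carbon with one H, double-bonded to O and single-bonded to carbon.
The molecule carries 2 separate instances of an aldehyde (-CHO) meeting every constraint; each maps to a distinct set of atoms, giving 2 matches.

2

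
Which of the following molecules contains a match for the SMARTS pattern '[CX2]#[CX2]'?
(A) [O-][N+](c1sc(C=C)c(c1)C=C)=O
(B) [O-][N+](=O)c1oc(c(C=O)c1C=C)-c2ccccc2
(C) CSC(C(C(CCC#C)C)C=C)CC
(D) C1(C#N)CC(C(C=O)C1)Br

C

[CX2]#[CX2] describes a carbon-carbon triple bond (an alkyne).
(A) has a vinyl group (-CH=CH2) but the C=C is a double bond; both carbons are CX3, not CX2.
(B) has a vinyl group (-CH=CH2) but the C=C is a double bond; both carbons are CX3, not CX2.
(C) contains an ethynyl group (-C#CH), which satisfies every atom and bond constraint.
(D) has a nitrile (-C#N) but the triple bond is C#N, not C#C.
So the answer is (C).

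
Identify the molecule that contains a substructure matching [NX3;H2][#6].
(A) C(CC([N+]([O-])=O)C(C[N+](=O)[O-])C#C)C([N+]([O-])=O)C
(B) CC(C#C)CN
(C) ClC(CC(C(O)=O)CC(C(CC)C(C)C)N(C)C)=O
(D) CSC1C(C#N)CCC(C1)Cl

B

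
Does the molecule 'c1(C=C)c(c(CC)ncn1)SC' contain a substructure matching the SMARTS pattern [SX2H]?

The pattern [SX2H] describes an aliphatic sulfur with two connections, one being H — a thiol.
The closest candidate here is a methylthio ether (-SCH3), but the sulfur has H0 (bonded to two carbons), not H1. No other fragment satisfies the full query, so there is no match.

No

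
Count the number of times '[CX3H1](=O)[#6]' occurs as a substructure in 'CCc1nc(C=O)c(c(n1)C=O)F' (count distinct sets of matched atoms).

2

[CX3H1](=O)[#6] is the SMARTS for an aldehyde: an sp2 carbon with one H, double-bonded to O and single-bonded to carbon.
The molecule carries 2 separate instances of an aldehyde (-CHO) meeting every constraint; each maps to a distinct set of atoms, giving 2 matches.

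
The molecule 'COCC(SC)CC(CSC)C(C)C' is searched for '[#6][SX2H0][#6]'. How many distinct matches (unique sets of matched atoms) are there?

2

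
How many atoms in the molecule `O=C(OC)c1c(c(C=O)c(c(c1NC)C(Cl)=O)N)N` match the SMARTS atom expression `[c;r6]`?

The query [c;r6] means: aromatic carbon that belongs to a six-membered ring.
Check the 19 heavy atoms by environment: 6× c (aromatic, in 6-ring) → match; 5× C (acyclic) → no; 4× O (acyclic) → no; 3× N (acyclic) → no; 1× Cl (acyclic) → no.
That gives 6 matching atoms.

6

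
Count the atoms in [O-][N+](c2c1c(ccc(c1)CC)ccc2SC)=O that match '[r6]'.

10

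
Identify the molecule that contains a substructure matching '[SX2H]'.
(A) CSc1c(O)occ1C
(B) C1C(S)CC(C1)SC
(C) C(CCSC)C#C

B

[SX2H] describes an aliphatic sulfur with two connections, one being H (a thiol).
(A) has a methylthio ether (-SCH3) but the sulfur has H0 (bonded to two carbons), not H1.
(B) contains a thiol (-SH), which satisfies every atom and bond constraint.
(C) has a methylthio ether (-SCH3) but the sulfur has H0 (bonded to two carbons), not H1.
So the answer is (B).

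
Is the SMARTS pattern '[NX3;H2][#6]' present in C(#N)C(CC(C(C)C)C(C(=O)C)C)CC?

No

The pattern [NX3;H2][#6] describes a trivalent nitrogen with two H attached to carbon — a primary amine.
The closest candidate here is a nitrile (-C#N), but the nitrogen is NX1 (triple-bonded), not NX3 with two H. No other fragment satisfies the full query, so there is no match.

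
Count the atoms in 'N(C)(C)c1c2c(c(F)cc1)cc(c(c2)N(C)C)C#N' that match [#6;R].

The query [#6;R] means: carbon that is part of a ring.
Check the 19 heavy atoms by environment: 10× c (aromatic, in 6-ring) → match; 3× N (acyclic) → no; 5× C (acyclic) → no; 1× F (acyclic) → no.
That gives 10 matching atoms.

10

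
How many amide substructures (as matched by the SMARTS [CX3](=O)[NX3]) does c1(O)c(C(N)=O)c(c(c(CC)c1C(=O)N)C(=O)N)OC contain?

[CX3](=O)[NX3] is the SMARTS for an amide: a carbonyl carbon bonded to a trivalent nitrogen.
The molecule carries 3 separate instances of a primary amide (-C(=O)NH2) meeting every constraint; each maps to a distinct set of atoms, giving 3 matches.

3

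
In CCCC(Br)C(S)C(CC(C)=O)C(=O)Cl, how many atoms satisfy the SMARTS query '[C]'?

The query [C] means: uppercase C matches aliphatic (non-aromatic) carbon only.
Check the 15 heavy atoms by environment: 10× C → match; 1× Br → no; 1× S → no; 2× O → no; 1× Cl → no.
That gives 10 matching atoms.

10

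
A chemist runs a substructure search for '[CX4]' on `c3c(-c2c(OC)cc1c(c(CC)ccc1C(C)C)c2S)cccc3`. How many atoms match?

Check the 24 heavy atoms by environment: 16× c (aromatic, X3) → no; 1× O (X2) → no; 6× C (X4) → match; 1× S (X2) → no.
That gives 6 matching atoms.

6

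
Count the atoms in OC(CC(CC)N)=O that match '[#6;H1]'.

1

Check the 8 heavy atoms by environment: 2× C (H2) → no; 1× C (H1) → match; 1× C (H3) → no; 1× N (H2) → no; 1× C (H0) → no; 1× O (H0) → no; 1× O (H1) → no.
That gives 1 matching atom.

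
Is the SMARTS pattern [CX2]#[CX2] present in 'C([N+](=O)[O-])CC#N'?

No

The pattern [CX2]#[CX2] describes a carbon-carbon triple bond — an alkyne.
The closest candidate here is a nitrile (-C#N), but the triple bond is C#N, not C#C. No other fragment satisfies the full query, so there is no match.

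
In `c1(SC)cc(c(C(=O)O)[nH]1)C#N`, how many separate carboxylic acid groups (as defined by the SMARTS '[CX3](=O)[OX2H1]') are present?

[CX3](=O)[OX2H1] is the SMARTS for a carboxylic acid: an sp2 carbon double-bonded to O and single-bonded to an -OH oxygen.
Exactly one fragment in the molecule meets all constraints, giving 1 match.

1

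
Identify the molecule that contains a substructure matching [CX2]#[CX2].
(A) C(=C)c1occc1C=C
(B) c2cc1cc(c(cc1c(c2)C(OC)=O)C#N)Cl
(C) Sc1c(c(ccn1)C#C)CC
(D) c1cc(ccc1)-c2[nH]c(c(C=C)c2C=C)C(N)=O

C

[CX2]#[CX2] describes a carbon-carbon triple bond (an alkyne).
(A) has a vinyl group (-CH=CH2) but the C=C is a double bond; both carbons are CX3, not CX2.
(B) has a nitrile (-C#N) but the triple bond is C#N, not C#C.
(C) contains an ethynyl group (-C#CH), which satisfies every atom and bond constraint.
(D) has a vinyl group (-CH=CH2) but the C=C is a double bond; both carbons are CX3, not CX2.
So the answer is (C).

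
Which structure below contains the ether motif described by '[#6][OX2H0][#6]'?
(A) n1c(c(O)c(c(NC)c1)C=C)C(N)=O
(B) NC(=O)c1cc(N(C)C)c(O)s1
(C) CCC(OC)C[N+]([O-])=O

[#6][OX2H0][#6] describes an aliphatic oxygen bridging two carbons with no H on the oxygen (an ether).
(A) has a hydroxyl group (-OH) but the oxygen has H1, not H0 bridging two carbons.
(B) has a hydroxyl group (-OH) but the oxygen has H1, not H0 bridging two carbons.
(C) contains a methoxy ether (-OCH3), which satisfies every atom and bond constraint.
So the answer is (C).

C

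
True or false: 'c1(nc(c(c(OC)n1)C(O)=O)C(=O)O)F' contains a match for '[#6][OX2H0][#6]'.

True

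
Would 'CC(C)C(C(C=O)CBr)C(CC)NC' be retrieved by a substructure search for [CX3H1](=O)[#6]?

Yes

The pattern [CX3H1](=O)[#6] describes an sp2 carbon with one H, double-bonded to O and single-bonded to carbon — an aldehyde.
The molecule carries an aldehyde (-CHO), whose atoms satisfy every constraint of the query, so the pattern matches.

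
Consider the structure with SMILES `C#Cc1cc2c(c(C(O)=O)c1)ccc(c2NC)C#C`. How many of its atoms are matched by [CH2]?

0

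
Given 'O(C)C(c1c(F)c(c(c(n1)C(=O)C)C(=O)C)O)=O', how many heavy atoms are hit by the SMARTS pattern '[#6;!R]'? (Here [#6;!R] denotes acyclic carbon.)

6

The query [#6;!R] means: carbon not in any ring.
Check the 18 heavy atoms by environment: 1× n (aromatic, in 6-ring) → no; 5× c (aromatic, in 6-ring) → no; 1× F (acyclic) → no; 6× C (acyclic) → match; 5× O (acyclic) → no.
That gives 6 matching atoms.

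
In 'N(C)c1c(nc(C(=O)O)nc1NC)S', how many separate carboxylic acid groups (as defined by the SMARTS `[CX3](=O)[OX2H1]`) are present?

1

[CX3](=O)[OX2H1] is the SMARTS for a carboxylic acid: an sp2 carbon double-bonded to O and single-bonded to an -OH oxygen.
Exactly one fragment in the molecule meets all constraints, giving 1 match.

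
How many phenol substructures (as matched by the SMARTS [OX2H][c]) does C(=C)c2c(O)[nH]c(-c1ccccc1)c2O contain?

[OX2H][c] is the SMARTS for a phenol: a hydroxyl oxygen attached to an aromatic carbon.
The molecule carries 2 separate instances of a hydroxyl group (-OH) meeting every constraint; each maps to a distinct set of atoms, giving 2 matches.

2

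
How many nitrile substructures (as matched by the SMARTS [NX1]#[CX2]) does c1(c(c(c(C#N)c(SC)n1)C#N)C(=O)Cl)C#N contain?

3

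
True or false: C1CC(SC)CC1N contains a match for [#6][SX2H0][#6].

True

The pattern [#6][SX2H0][#6] describes an aliphatic sulfur bridging two carbons with no H on the sulfur — a thioether.
The molecule carries a methylthio ether (-SCH3), whose atoms satisfy every constraint of the query, so the pattern matches.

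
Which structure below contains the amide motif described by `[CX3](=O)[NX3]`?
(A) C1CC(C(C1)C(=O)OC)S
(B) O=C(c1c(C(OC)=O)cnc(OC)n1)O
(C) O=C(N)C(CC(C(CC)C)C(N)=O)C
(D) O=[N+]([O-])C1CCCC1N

[CX3](=O)[NX3] describes a carbonyl carbon bonded to a trivalent nitrogen (an amide).
(A) has a methyl-ester group (-C(=O)OCH3) but the carbonyl is bonded to O, not to an NX3 nitrogen.
(B) has a methyl-ester group (-C(=O)OCH3) but the carbonyl is bonded to O, not to an NX3 nitrogen.
(C) contains a primary amide (-C(=O)NH2), which satisfies every atom and bond constraint.
(D) has a primary amino group (-NH2) but the -NH2 is not attached to a carbonyl carbon.
So the answer is (C).

C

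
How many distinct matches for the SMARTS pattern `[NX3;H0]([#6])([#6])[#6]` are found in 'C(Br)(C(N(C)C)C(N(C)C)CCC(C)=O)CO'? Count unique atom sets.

[NX3;H0]([#6])([#6])[#6] is the SMARTS for a tertiary amine: a trivalent nitrogen with no H, bonded to three carbons.
The molecule carries 2 separate instances of a dimethylamino group (-N(CH3)2) meeting every constraint; each maps to a distinct set of atoms, giving 2 matches.

2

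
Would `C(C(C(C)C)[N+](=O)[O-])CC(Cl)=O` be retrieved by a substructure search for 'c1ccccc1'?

No

The pattern c1ccccc1 describes six aromatic carbons in a ring — a benzene ring.
The closest candidate here is a methyl group (-CH3), but no six-membered all-carbon aromatic ring is present. No other fragment satisfies the full query, so there is no match.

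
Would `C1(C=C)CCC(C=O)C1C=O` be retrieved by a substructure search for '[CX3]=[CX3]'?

The pattern [CX3]=[CX3] describes a non-aromatic C=C double bond between two sp2 carbons — an alkene.
The molecule carries a vinyl group (-CH=CH2), whose atoms satisfy every constraint of the query, so the pattern matches.

Yes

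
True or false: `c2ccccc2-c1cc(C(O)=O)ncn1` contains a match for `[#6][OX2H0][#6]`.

The pattern [#6][OX2H0][#6] describes an aliphatic oxygen bridging two carbons with no H on the oxygen — an ether.
The closest candidate here is a carboxylic acid group (-C(=O)OH), but the -OH oxygen has H1; the =O is OX1, not OX2. No other fragment satisfies the full query, so there is no match.

False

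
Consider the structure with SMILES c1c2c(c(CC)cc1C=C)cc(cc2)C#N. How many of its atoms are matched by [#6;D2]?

8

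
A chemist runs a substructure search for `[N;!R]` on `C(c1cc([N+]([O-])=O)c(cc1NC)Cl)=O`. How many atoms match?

2

The query [N;!R] means: aliphatic nitrogen not in a ring.
Check the 14 heavy atoms by environment: 6× c (aromatic, in 6-ring) → no; 2× C (acyclic) → no; 2× O (acyclic) → no; 1× N (charge +1, acyclic) → match; 1× O (charge -1, acyclic) → no; 1× N (acyclic) → match; 1× Cl (acyclic) → no.
Summing the matching environments: 1 + 1 = 2 matching atoms.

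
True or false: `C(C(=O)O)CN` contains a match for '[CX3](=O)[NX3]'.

The pattern [CX3](=O)[NX3] describes a carbonyl carbon bonded to a trivalent nitrogen — an amide.
The closest candidate here is a carboxylic acid group (-C(=O)OH), but the carbonyl is bonded to O, not to an NX3 nitrogen. No other fragment satisfies the full query, so there is no match.

False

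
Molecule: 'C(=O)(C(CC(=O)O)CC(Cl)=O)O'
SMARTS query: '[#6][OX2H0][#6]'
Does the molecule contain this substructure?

The pattern [#6][OX2H0][#6] describes an aliphatic oxygen bridging two carbons with no H on the oxygen — an ether.
The closest candidate here is a carboxylic acid group (-C(=O)OH), but the -OH oxygen has H1; the =O is OX1, not OX2. No other fragment satisfies the full query, so there is no match.

No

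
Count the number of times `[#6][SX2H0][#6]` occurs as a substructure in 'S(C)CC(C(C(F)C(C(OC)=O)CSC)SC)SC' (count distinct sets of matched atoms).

[#6][SX2H0][#6] is the SMARTS for a thioether: an aliphatic sulfur bridging two carbons with no H on the sulfur.
The molecule carries 4 separate instances of a methylthio ether (-SCH3) meeting every constraint; each maps to a distinct set of atoms, giving 4 matches.

4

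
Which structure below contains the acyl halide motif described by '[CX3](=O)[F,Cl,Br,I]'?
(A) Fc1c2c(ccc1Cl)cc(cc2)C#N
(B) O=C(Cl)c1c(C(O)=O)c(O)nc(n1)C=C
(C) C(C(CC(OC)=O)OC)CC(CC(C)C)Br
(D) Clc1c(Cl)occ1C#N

[CX3](=O)[F,Cl,Br,I] describes a carbonyl carbon bonded to a halogen (an acyl halide).
(A) has a chloro substituent but the Cl is not on a carbonyl carbon.
(B) contains an acyl chloride (-C(=O)Cl), which satisfies every atom and bond constraint.
(C) has a methyl-ester group (-C(=O)OCH3) but the carbonyl is bonded to -O-C, not to a halogen.
(D) has a chloro substituent but the Cl is not on a carbonyl carbon.
So the answer is (B).

B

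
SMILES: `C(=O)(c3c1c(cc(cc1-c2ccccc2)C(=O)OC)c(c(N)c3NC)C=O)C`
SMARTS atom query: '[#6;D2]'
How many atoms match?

8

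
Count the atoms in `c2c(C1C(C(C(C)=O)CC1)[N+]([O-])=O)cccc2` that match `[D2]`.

The query [D2] means: atom with exactly two heavy-atom neighbours.
Check the 17 heavy atoms by environment: 4× C (D3) → no; 2× C (D2) → match; 2× O (D1) → no; 1× C (D1) → no; 1× N (charge +1, D3) → no; 1× O (charge -1, D1) → no; 1× c (aromatic, D3) → no; 5× c (aromatic, D2) → match.
Summing the matching environments: 2 + 5 = 7 matching atoms.

7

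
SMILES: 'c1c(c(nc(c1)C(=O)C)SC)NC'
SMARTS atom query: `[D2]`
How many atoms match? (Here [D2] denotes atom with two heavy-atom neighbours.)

The query [D2] means: atom with exactly two heavy-atom neighbours.
Check the 13 heavy atoms by environment: 1× n (aromatic, D2) → match; 3× c (aromatic, D3) → no; 2× c (aromatic, D2) → match; 1× S (D2) → match; 3× C (D1) → no; 1× C (D3) → no; 1× O (D1) → no; 1× N (D2) → match.
Summing the matching environments: 1 + 2 + 1 + 1 = 5 matching atoms.

5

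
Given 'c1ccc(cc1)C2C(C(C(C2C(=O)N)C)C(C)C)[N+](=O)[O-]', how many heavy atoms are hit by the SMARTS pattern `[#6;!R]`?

5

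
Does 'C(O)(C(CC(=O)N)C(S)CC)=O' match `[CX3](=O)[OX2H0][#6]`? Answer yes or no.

No

The pattern [CX3](=O)[OX2H0][#6] describes a carbonyl carbon bonded to an oxygen that is itself bonded to carbon (no H on that O) — an ester.
The closest candidate here is a carboxylic acid group (-C(=O)OH), but the singly-bonded O carries H (OX2H1, not H0). No other fragment satisfies the full query, so there is no match.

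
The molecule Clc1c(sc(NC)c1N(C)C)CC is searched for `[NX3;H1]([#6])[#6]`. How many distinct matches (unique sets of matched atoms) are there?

1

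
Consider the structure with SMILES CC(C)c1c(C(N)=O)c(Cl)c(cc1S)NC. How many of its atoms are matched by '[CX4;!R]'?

The query [CX4;!R] means: aliphatic carbon with four total connections, not in a ring.
Check the 16 heavy atoms by environment: 6× c (aromatic, X3, in 6-ring) → no; 1× Cl (X1, acyclic) → no; 1× C (X3, acyclic) → no; 1× O (X1, acyclic) → no; 2× N (X3, acyclic) → no; 4× C (X4, acyclic) → match; 1× S (X2, acyclic) → no.
That gives 4 matching atoms.

4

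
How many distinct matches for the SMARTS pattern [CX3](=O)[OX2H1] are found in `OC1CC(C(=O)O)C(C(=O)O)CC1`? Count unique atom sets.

2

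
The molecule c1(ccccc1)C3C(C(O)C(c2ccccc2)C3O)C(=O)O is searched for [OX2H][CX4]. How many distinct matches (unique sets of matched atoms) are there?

2

[OX2H][CX4] is the SMARTS for an aliphatic alcohol: a hydroxyl oxygen bound to an sp3 (X4) carbon.
The molecule carries 2 separate instances of a hydroxyl group (-OH) meeting every constraint; each maps to a distinct set of atoms, giving 2 matches.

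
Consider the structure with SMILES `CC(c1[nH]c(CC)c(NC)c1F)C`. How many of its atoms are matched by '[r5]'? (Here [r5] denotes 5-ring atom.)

Check the 13 heavy atoms by environment: 1× n (aromatic, in 5-ring) → match; 4× c (aromatic, in 5-ring) → match; 6× C (acyclic) → no; 1× F (acyclic) → no; 1× N (acyclic) → no.
Summing the matching environments: 1 + 4 = 5 matching atoms.

5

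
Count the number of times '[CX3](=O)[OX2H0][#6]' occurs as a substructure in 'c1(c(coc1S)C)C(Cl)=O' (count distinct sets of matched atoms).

[CX3](=O)[OX2H0][#6] is the SMARTS for an ester: a carbonyl carbon bonded to an oxygen that is itself bonded to carbon (no H on that O).
No fragment in the molecule satisfies every constraint, giving 0 matches.

0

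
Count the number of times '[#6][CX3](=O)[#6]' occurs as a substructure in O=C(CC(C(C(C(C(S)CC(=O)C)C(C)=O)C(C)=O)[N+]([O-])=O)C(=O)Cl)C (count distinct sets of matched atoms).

4

[#6][CX3](=O)[#6] is the SMARTS for a ketone: a carbonyl carbon (no H) flanked by two carbons.
The molecule carries 4 separate instances of an acetyl/ketone group (-C(=O)CH3) meeting every constraint; each maps to a distinct set of atoms, giving 4 matches.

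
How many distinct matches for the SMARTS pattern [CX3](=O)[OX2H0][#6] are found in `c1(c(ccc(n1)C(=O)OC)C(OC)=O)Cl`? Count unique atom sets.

[CX3](=O)[OX2H0][#6] is the SMARTS for an ester: a carbonyl carbon bonded to an oxygen that is itself bonded to carbon (no H on that O).
The molecule carries 2 separate instances of a methyl-ester group (-C(=O)OCH3) meeting every constraint; each maps to a distinct set of atoms, giving 2 matches.

2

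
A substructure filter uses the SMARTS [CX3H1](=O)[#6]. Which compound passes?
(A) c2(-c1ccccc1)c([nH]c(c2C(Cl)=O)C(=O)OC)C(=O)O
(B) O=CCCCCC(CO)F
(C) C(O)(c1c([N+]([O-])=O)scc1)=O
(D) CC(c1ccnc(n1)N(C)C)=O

B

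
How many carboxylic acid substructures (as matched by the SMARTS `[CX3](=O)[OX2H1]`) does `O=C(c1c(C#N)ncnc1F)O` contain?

[CX3](=O)[OX2H1] is the SMARTS for a carboxylic acid: an sp2 carbon double-bonded to O and single-bonded to an -OH oxygen.
Exactly one fragment in the molecule meets all constraints, giving 1 match.

1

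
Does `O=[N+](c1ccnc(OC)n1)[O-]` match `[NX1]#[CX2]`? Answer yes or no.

No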